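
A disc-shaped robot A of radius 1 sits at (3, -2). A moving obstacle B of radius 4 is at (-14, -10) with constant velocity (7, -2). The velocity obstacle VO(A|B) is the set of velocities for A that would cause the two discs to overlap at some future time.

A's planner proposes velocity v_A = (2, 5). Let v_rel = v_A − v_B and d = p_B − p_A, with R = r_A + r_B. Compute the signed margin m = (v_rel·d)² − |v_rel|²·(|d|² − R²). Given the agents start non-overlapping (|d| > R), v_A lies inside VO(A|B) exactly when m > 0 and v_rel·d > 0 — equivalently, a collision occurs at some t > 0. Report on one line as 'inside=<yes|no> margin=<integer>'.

d = (-17, -8),  |d|² = 353;  R = 1+4 = 5,  c = 353−5² = 328
v_rel = (-5, 7),  |v_rel|² = 74;  v_rel·d = (-5)·(-17) + (7)·(-8) = 29
74·t² − 58·t + 328 = 0  ⇒  m = 29² − 74·328 = -23431
m = -23431 < 0,  v_rel·d = 29 > 0  ⇒  outside

inside=no margin=-23431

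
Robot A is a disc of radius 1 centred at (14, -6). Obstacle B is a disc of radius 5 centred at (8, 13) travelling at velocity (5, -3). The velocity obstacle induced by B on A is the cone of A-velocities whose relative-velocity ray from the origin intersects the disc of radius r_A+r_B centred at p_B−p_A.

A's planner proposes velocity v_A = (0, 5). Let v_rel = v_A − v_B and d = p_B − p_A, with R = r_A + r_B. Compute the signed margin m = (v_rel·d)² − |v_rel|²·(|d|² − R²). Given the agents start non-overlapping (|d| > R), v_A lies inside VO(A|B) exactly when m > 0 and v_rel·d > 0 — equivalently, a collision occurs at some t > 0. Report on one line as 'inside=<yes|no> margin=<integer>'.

d = (-6, 19),  |d|² = 397;  R = 1+5 = 6,  c = 397−6² = 361
v_rel = (-5, 8),  |v_rel|² = 89;  v_rel·d = (-5)·(-6) + (8)·(19) = 182
89·t² − 364·t + 361 = 0  ⇒  m = 182² − 89·361 = 995
m = 995 > 0,  v_rel·d = 182 > 0  ⇒  inside

inside=yes margin=995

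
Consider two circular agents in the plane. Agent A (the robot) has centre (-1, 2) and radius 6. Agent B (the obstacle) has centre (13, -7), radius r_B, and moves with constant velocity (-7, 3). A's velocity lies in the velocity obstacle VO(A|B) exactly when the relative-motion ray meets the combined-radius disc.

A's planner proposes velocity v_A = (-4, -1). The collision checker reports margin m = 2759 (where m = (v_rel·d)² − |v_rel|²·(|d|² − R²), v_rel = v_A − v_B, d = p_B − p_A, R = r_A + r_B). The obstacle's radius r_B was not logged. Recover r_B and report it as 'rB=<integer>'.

m = 2759
d = (14, -9);  v_rel = (3, -4),  |v_rel|² = 25
v_rel×d = (3)·(-9) − (-4)·(14) = 29
since m = R²·25 − 29²:  R² = (841 + 2759) / 25 = 144
R = √144 = 12  ⇒  r_B = 12 − 6 = 6

rB=6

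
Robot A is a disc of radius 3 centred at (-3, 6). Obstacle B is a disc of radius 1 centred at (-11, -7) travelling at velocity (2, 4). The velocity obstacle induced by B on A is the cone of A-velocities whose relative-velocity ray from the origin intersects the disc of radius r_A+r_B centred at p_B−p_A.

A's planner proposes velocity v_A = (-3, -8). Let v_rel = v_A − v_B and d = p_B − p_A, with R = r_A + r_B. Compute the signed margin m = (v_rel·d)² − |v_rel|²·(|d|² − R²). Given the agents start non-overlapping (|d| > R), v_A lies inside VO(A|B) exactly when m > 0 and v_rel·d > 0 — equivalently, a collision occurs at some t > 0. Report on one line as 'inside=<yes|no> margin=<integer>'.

d = (-8, -13),  |d|² = 233;  R = 3+1 = 4,  c = 233−4² = 217
v_rel = (-5, -12),  |v_rel|² = 169;  v_rel·d = (-5)·(-8) + (-12)·(-13) = 196
169·t² − 392·t + 217 = 0  ⇒  m = 196² − 169·217 = 1743
m = 1743 > 0,  v_rel·d = 196 > 0  ⇒  inside

inside=yes margin=1743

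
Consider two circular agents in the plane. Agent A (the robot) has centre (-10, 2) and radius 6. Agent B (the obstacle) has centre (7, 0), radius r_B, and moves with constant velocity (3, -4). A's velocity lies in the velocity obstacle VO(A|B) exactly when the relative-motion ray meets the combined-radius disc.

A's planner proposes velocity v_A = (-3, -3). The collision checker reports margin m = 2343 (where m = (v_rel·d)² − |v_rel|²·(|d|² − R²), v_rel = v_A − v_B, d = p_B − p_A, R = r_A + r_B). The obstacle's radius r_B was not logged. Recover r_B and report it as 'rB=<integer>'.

m = 2343
d = (17, -2);  v_rel = (-6, 1),  |v_rel|² = 37
v_rel×d = (-6)·(-2) − (1)·(17) = -5
since m = R²·37 − (-5)²:  R² = (25 + 2343) / 37 = 64
R = √64 = 8  ⇒  r_B = 8 − 6 = 2

rB=2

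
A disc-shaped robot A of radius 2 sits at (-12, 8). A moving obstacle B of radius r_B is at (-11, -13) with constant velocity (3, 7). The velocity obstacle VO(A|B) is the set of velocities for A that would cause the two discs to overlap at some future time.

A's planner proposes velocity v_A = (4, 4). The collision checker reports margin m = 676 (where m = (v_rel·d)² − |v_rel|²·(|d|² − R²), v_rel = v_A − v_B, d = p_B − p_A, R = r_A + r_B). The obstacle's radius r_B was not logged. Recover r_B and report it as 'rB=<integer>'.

m = 676
d = (1, -21);  v_rel = (1, -3),  |v_rel|² = 10
v_rel×d = (1)·(-21) − (-3)·(1) = -18
since m = R²·10 − (-18)²:  R² = (324 + 676) / 10 = 100
R = √100 = 10  ⇒  r_B = 10 − 2 = 8

rB=8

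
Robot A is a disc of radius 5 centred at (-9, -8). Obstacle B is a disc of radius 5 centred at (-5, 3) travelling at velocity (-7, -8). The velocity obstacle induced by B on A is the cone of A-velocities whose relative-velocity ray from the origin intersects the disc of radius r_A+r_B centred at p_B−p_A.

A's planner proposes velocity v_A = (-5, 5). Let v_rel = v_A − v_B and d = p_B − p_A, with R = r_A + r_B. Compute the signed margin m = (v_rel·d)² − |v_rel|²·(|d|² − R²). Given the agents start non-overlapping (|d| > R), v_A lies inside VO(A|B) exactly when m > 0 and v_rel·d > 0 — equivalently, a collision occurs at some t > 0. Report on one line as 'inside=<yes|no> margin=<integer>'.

d = (4, 11),  |d|² = 137;  R = 5+5 = 10,  c = 137−10² = 37
v_rel = (2, 13),  |v_rel|² = 173;  v_rel·d = (2)·(4) + (13)·(11) = 151
173·t² − 302·t + 37 = 0  ⇒  m = 151² − 173·37 = 16400
m = 16400 > 0,  v_rel·d = 151 > 0  ⇒  inside

inside=yes margin=16400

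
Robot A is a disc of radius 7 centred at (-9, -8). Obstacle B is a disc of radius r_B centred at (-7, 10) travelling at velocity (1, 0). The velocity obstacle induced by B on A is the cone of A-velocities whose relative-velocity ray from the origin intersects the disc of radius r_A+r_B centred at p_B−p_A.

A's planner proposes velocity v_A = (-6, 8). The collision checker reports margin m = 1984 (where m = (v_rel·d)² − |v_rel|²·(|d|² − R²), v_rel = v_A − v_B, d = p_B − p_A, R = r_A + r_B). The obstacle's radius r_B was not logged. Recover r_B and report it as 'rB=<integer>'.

m = 1984
d = (2, 18);  v_rel = (-7, 8),  |v_rel|² = 113
v_rel×d = (-7)·(18) − (8)·(2) = -142
since m = R²·113 − (-142)²:  R² = (20164 + 1984) / 113 = 196
R = √196 = 14  ⇒  r_B = 14 − 7 = 7

rB=7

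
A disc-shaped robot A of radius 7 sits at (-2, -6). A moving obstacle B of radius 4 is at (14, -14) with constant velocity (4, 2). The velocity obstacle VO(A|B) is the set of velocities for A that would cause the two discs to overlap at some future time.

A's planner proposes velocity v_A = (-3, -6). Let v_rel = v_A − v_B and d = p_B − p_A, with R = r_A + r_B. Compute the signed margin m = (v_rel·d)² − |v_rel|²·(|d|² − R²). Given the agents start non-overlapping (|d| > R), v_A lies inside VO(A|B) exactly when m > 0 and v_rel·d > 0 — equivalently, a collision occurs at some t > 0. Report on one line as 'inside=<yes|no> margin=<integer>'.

d = (16, -8),  |d|² = 320;  R = 7+4 = 11,  c = 320−11² = 199
v_rel = (-7, -8),  |v_rel|² = 113;  v_rel·d = (-7)·(16) + (-8)·(-8) = -48
113·t² + 96·t + 199 = 0  ⇒  m = (-48)² − 113·199 = -20183
m = -20183 < 0,  v_rel·d = -48 < 0  ⇒  outside

inside=no margin=-20183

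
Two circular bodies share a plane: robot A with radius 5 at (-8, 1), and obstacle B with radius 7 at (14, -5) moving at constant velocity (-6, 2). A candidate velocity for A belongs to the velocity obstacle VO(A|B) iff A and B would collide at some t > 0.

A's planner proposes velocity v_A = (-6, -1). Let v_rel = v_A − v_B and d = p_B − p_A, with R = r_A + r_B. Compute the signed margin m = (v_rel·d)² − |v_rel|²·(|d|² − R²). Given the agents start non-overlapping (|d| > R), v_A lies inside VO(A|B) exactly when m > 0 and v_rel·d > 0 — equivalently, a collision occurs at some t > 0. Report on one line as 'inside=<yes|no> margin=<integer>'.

d = (22, -6),  |d|² = 520;  R = 5+7 = 12,  c = 520−12² = 376
v_rel = (0, -3),  |v_rel|² = 9;  v_rel·d = (0)·(22) + (-3)·(-6) = 18
9·t² − 36·t + 376 = 0  ⇒  m = 18² − 9·376 = -3060
m = -3060 < 0,  v_rel·d = 18 > 0  ⇒  outside

inside=no margin=-3060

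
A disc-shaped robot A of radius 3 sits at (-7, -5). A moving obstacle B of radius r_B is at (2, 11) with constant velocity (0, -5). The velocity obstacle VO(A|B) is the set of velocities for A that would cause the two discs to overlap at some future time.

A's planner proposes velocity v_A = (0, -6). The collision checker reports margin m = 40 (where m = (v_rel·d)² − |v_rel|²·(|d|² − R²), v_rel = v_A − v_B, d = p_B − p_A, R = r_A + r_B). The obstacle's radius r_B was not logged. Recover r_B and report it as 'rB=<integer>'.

m = 40
d = (9, 16);  v_rel = (0, -1),  |v_rel|² = 1
v_rel×d = (0)·(16) − (-1)·(9) = 9
since m = R²·1 − 9²:  R² = (81 + 40) / 1 = 121
R = √121 = 11  ⇒  r_B = 11 − 3 = 8

rB=8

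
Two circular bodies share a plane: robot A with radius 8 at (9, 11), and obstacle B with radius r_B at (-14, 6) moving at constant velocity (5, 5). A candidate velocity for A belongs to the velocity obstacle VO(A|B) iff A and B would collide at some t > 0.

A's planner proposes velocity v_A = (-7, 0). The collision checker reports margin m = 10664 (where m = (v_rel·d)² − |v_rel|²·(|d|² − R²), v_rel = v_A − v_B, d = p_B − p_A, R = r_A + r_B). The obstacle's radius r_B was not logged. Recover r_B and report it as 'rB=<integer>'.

m = 10664
d = (-23, -5);  v_rel = (-12, -5),  |v_rel|² = 169
v_rel×d = (-12)·(-5) − (-5)·(-23) = -55
since m = R²·169 − (-55)²:  R² = (3025 + 10664) / 169 = 81
R = √81 = 9  ⇒  r_B = 9 − 8 = 1

rB=1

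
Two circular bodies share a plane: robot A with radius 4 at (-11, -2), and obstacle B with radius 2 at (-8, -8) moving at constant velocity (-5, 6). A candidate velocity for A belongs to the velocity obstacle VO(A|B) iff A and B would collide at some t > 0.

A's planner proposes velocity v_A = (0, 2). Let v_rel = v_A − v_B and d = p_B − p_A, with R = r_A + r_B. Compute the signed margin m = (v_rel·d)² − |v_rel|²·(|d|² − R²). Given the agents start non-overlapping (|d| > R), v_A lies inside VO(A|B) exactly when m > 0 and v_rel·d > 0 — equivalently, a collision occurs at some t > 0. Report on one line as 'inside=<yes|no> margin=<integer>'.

d = (3, -6),  |d|² = 45;  R = 4+2 = 6,  c = 45−6² = 9
v_rel = (5, -4),  |v_rel|² = 41;  v_rel·d = (5)·(3) + (-4)·(-6) = 39
41·t² − 78·t + 9 = 0  ⇒  m = 39² − 41·9 = 1152
m = 1152 > 0,  v_rel·d = 39 > 0  ⇒  inside

inside=yes margin=1152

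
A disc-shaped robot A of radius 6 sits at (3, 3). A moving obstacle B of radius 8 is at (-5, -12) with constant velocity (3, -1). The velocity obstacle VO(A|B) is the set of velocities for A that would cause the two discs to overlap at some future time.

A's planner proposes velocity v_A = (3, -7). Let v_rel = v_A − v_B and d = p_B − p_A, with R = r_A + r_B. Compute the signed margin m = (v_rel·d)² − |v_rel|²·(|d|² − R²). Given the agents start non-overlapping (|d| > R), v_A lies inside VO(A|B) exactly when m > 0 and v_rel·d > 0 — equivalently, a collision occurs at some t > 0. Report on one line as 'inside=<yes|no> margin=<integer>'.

d = (-8, -15),  |d|² = 289;  R = 6+8 = 14,  c = 289−14² = 93
v_rel = (0, -6),  |v_rel|² = 36;  v_rel·d = (0)·(-8) + (-6)·(-15) = 90
36·t² − 180·t + 93 = 0  ⇒  m = 90² − 36·93 = 4752
m = 4752 > 0,  v_rel·d = 90 > 0  ⇒  inside

inside=yes margin=4752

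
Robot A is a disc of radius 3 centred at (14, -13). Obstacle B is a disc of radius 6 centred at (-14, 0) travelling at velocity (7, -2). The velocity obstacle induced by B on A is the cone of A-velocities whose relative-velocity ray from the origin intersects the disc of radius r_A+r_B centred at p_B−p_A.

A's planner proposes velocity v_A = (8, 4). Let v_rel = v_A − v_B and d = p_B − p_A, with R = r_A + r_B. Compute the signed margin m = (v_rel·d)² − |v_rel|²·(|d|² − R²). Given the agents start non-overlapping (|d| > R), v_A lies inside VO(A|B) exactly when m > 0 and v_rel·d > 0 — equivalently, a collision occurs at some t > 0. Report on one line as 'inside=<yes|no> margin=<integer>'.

d = (-28, 13),  |d|² = 953;  R = 3+6 = 9,  c = 953−9² = 872
v_rel = (1, 6),  |v_rel|² = 37;  v_rel·d = (1)·(-28) + (6)·(13) = 50
37·t² − 100·t + 872 = 0  ⇒  m = 50² − 37·872 = -29764
m = -29764 < 0,  v_rel·d = 50 > 0  ⇒  outside

inside=no margin=-29764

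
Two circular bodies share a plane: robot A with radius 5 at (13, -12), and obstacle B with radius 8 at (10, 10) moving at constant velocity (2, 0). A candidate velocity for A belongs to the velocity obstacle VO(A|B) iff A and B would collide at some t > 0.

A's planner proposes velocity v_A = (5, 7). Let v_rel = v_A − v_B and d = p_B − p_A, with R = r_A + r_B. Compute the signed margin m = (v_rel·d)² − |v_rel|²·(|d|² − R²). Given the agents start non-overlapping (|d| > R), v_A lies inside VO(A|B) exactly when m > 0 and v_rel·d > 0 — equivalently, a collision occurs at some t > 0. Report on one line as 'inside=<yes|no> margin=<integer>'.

d = (-3, 22),  |d|² = 493;  R = 5+8 = 13,  c = 493−13² = 324
v_rel = (3, 7),  |v_rel|² = 58;  v_rel·d = (3)·(-3) + (7)·(22) = 145
58·t² − 290·t + 324 = 0  ⇒  m = 145² − 58·324 = 2233
m = 2233 > 0,  v_rel·d = 145 > 0  ⇒  inside

inside=yes margin=2233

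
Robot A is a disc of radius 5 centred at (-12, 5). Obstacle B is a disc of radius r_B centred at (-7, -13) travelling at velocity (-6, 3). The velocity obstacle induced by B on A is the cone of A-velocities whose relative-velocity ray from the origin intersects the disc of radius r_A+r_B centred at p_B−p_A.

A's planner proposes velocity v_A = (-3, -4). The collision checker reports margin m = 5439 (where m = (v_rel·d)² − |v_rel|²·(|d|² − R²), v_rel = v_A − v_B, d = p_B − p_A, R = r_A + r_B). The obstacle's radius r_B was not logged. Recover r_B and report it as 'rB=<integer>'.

m = 5439
d = (5, -18);  v_rel = (3, -7),  |v_rel|² = 58
v_rel×d = (3)·(-18) − (-7)·(5) = -19
since m = R²·58 − (-19)²:  R² = (361 + 5439) / 58 = 100
R = √100 = 10  ⇒  r_B = 10 − 5 = 5

rB=5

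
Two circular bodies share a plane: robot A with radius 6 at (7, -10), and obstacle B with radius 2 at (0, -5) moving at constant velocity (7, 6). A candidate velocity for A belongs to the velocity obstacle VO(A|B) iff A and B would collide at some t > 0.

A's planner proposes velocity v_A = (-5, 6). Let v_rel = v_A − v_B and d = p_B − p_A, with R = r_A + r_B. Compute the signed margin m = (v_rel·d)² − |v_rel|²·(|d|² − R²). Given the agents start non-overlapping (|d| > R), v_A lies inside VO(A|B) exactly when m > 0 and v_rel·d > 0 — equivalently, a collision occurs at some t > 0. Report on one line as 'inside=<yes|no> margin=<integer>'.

d = (-7, 5),  |d|² = 74;  R = 6+2 = 8,  c = 74−8² = 10
v_rel = (-12, 0),  |v_rel|² = 144;  v_rel·d = (-12)·(-7) + (0)·(5) = 84
144·t² − 168·t + 10 = 0  ⇒  m = 84² − 144·10 = 5616
m = 5616 > 0,  v_rel·d = 84 > 0  ⇒  inside

inside=yes margin=5616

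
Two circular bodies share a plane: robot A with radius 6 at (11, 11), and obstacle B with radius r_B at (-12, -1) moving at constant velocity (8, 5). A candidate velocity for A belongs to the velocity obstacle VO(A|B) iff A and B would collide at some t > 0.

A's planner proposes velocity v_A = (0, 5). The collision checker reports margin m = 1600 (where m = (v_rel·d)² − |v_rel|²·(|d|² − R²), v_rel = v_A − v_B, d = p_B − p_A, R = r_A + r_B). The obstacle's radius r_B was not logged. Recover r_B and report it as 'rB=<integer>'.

m = 1600
d = (-23, -12);  v_rel = (-8, 0),  |v_rel|² = 64
v_rel×d = (-8)·(-12) − (0)·(-23) = 96
since m = R²·64 − 96²:  R² = (9216 + 1600) / 64 = 169
R = √169 = 13  ⇒  r_B = 13 − 6 = 7

rB=7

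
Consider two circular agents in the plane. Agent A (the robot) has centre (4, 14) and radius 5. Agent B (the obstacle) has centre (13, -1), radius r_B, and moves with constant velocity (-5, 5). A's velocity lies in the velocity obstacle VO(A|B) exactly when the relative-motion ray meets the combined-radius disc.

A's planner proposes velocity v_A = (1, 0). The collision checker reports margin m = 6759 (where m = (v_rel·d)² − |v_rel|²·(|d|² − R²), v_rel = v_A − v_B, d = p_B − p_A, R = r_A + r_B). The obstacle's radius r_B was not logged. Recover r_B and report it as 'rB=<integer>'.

m = 6759
d = (9, -15);  v_rel = (6, -5),  |v_rel|² = 61
v_rel×d = (6)·(-15) − (-5)·(9) = -45
since m = R²·61 − (-45)²:  R² = (2025 + 6759) / 61 = 144
R = √144 = 12  ⇒  r_B = 12 − 5 = 7

rB=7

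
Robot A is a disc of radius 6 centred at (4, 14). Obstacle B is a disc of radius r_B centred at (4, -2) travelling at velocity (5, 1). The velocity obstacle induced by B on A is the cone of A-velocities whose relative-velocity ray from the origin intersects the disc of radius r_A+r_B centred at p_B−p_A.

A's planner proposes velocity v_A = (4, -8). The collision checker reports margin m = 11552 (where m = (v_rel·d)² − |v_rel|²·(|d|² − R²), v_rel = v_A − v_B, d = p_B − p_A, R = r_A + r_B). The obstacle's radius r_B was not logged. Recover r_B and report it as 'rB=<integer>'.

m = 11552
d = (0, -16);  v_rel = (-1, -9),  |v_rel|² = 82
v_rel×d = (-1)·(-16) − (-9)·(0) = 16
since m = R²·82 − 16²:  R² = (256 + 11552) / 82 = 144
R = √144 = 12  ⇒  r_B = 12 − 6 = 6

rB=6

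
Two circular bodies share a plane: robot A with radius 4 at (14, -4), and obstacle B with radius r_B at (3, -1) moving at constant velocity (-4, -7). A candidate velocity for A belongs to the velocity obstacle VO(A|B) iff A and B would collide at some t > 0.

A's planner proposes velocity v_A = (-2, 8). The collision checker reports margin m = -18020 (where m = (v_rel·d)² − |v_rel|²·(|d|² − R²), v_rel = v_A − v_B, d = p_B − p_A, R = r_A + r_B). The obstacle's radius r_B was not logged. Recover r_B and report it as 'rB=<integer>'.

m = -18020
d = (-11, 3);  v_rel = (2, 15),  |v_rel|² = 229
v_rel×d = (2)·(3) − (15)·(-11) = 171
since m = R²·229 − 171²:  R² = (29241 + -18020) / 229 = 49
R = √49 = 7  ⇒  r_B = 7 − 4 = 3

rB=3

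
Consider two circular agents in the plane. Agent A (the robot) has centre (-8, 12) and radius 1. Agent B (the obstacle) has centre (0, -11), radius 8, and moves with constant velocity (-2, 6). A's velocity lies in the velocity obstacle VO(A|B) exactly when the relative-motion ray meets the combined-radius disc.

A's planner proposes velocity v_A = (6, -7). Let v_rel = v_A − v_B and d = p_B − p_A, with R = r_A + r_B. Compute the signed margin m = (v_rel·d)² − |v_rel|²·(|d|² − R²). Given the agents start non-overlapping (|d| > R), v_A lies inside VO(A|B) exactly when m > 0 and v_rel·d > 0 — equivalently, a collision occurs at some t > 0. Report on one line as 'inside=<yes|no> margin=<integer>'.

d = (8, -23),  |d|² = 593;  R = 1+8 = 9,  c = 593−9² = 512
v_rel = (8, -13),  |v_rel|² = 233;  v_rel·d = (8)·(8) + (-13)·(-23) = 363
233·t² − 726·t + 512 = 0  ⇒  m = 363² − 233·512 = 12473
m = 12473 > 0,  v_rel·d = 363 > 0  ⇒  inside

inside=yes margin=12473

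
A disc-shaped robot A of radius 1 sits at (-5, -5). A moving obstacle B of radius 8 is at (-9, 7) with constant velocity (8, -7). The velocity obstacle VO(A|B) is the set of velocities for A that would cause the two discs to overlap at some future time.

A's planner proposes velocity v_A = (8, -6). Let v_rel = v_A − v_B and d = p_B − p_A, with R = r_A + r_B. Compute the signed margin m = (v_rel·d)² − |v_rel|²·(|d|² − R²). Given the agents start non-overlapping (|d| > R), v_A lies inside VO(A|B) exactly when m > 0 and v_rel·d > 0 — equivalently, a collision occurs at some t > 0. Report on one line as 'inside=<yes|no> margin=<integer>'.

d = (-4, 12),  |d|² = 160;  R = 1+8 = 9,  c = 160−9² = 79
v_rel = (0, 1),  |v_rel|² = 1;  v_rel·d = (0)·(-4) + (1)·(12) = 12
1·t² − 24·t + 79 = 0  ⇒  m = 12² − 1·79 = 65
m = 65 > 0,  v_rel·d = 12 > 0  ⇒  inside

inside=yes margin=65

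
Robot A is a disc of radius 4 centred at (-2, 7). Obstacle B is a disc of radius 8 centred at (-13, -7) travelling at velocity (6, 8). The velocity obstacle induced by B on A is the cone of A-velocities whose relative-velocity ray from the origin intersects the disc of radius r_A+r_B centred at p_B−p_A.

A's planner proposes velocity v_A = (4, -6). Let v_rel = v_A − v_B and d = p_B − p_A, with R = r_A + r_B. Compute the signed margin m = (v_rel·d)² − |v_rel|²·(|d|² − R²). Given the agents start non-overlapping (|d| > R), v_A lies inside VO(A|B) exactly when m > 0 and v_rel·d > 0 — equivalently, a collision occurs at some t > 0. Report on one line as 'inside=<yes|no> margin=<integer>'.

d = (-11, -14),  |d|² = 317;  R = 4+8 = 12,  c = 317−12² = 173
v_rel = (-2, -14),  |v_rel|² = 200;  v_rel·d = (-2)·(-11) + (-14)·(-14) = 218
200·t² − 436·t + 173 = 0  ⇒  m = 218² − 200·173 = 12924
m = 12924 > 0,  v_rel·d = 218 > 0  ⇒  inside

inside=yes margin=12924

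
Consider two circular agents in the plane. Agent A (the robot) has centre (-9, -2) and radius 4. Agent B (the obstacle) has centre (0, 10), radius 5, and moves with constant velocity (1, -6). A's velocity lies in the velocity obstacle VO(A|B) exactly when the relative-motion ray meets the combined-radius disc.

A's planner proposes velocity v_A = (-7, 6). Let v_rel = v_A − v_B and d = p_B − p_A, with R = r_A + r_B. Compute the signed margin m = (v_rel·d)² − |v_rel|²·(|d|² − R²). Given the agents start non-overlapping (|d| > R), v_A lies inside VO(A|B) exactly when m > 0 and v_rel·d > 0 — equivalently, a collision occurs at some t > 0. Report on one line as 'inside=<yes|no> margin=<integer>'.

d = (9, 12),  |d|² = 225;  R = 4+5 = 9,  c = 225−9² = 144
v_rel = (-8, 12),  |v_rel|² = 208;  v_rel·d = (-8)·(9) + (12)·(12) = 72
208·t² − 144·t + 144 = 0  ⇒  m = 72² − 208·144 = -24768
m = -24768 < 0,  v_rel·d = 72 > 0  ⇒  outside

inside=no margin=-24768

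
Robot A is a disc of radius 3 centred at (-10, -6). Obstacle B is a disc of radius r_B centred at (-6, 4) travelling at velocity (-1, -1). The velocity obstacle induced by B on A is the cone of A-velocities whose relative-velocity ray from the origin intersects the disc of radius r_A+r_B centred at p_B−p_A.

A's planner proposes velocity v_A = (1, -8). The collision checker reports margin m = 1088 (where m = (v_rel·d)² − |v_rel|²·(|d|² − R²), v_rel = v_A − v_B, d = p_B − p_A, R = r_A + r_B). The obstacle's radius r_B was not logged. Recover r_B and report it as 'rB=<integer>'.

m = 1088
d = (4, 10);  v_rel = (2, -7),  |v_rel|² = 53
v_rel×d = (2)·(10) − (-7)·(4) = 48
since m = R²·53 − 48²:  R² = (2304 + 1088) / 53 = 64
R = √64 = 8  ⇒  r_B = 8 − 3 = 5

rB=5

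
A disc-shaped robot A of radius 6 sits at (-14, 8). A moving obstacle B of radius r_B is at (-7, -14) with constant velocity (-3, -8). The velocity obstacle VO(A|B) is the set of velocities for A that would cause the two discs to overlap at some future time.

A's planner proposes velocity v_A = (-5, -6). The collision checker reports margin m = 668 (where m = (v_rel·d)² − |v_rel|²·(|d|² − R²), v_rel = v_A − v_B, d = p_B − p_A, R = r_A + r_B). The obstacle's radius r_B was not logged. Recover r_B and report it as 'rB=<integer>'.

m = 668
d = (7, -22);  v_rel = (-2, 2),  |v_rel|² = 8
v_rel×d = (-2)·(-22) − (2)·(7) = 30
since m = R²·8 − 30²:  R² = (900 + 668) / 8 = 196
R = √196 = 14  ⇒  r_B = 14 − 6 = 8

rB=8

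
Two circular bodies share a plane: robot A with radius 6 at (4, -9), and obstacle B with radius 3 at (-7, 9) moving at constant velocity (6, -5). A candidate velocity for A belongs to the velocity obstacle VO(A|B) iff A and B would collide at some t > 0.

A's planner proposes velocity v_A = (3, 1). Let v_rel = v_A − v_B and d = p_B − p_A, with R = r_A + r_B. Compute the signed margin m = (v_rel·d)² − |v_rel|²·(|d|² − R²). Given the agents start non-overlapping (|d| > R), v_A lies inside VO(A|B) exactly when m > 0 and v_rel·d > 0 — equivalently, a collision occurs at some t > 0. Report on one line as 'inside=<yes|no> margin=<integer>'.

d = (-11, 18),  |d|² = 445;  R = 6+3 = 9,  c = 445−9² = 364
v_rel = (-3, 6),  |v_rel|² = 45;  v_rel·d = (-3)·(-11) + (6)·(18) = 141
45·t² − 282·t + 364 = 0  ⇒  m = 141² − 45·364 = 3501
m = 3501 > 0,  v_rel·d = 141 > 0  ⇒  inside

inside=yes margin=3501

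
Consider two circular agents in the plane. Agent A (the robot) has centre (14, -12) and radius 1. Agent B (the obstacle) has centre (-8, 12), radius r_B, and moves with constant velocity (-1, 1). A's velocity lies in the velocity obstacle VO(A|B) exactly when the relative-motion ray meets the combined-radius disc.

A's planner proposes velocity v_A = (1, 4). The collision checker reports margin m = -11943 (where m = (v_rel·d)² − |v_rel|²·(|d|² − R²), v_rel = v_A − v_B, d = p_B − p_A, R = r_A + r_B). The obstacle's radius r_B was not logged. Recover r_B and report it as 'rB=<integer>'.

m = -11943
d = (-22, 24);  v_rel = (2, 3),  |v_rel|² = 13
v_rel×d = (2)·(24) − (3)·(-22) = 114
since m = R²·13 − 114²:  R² = (12996 + -11943) / 13 = 81
R = √81 = 9  ⇒  r_B = 9 − 1 = 8

rB=8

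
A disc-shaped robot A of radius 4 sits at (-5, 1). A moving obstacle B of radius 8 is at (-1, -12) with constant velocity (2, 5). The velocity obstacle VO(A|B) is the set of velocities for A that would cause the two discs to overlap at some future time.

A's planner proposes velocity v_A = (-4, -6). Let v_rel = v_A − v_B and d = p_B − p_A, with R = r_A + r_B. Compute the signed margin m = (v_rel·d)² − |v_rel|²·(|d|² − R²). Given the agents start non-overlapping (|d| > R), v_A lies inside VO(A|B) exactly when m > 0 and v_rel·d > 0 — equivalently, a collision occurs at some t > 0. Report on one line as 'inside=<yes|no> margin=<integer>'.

d = (4, -13),  |d|² = 185;  R = 4+8 = 12,  c = 185−12² = 41
v_rel = (-6, -11),  |v_rel|² = 157;  v_rel·d = (-6)·(4) + (-11)·(-13) = 119
157·t² − 238·t + 41 = 0  ⇒  m = 119² − 157·41 = 7724
m = 7724 > 0,  v_rel·d = 119 > 0  ⇒  inside

inside=yes margin=7724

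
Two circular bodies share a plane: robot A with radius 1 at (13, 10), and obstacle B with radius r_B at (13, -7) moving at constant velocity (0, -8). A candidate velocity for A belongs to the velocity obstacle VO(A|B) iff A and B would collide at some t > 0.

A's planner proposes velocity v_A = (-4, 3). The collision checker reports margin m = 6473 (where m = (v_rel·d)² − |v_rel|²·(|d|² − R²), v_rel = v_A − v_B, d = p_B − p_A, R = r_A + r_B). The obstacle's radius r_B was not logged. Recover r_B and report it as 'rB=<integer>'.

m = 6473
d = (0, -17);  v_rel = (-4, 11),  |v_rel|² = 137
v_rel×d = (-4)·(-17) − (11)·(0) = 68
since m = R²·137 − 68²:  R² = (4624 + 6473) / 137 = 81
R = √81 = 9  ⇒  r_B = 9 − 1 = 8

rB=8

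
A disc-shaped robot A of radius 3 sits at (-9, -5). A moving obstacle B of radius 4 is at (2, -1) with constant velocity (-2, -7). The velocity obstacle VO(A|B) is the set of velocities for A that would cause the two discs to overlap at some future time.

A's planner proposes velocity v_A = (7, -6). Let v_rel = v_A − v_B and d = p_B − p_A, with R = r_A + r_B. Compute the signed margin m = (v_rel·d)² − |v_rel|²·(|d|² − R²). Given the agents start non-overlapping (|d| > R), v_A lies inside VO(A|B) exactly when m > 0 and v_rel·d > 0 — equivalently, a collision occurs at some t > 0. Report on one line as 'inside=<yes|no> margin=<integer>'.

d = (11, 4),  |d|² = 137;  R = 3+4 = 7,  c = 137−7² = 88
v_rel = (9, 1),  |v_rel|² = 82;  v_rel·d = (9)·(11) + (1)·(4) = 103
82·t² − 206·t + 88 = 0  ⇒  m = 103² − 82·88 = 3393
m = 3393 > 0,  v_rel·d = 103 > 0  ⇒  inside

inside=yes margin=3393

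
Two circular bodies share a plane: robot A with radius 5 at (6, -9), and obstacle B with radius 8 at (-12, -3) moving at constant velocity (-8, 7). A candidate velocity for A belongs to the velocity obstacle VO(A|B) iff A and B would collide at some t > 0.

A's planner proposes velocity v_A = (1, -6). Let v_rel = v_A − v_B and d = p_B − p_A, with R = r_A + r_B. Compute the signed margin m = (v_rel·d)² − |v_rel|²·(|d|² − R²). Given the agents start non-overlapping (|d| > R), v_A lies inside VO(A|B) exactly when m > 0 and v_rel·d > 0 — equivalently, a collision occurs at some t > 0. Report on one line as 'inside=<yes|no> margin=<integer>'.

d = (-18, 6),  |d|² = 360;  R = 5+8 = 13,  c = 360−13² = 191
v_rel = (9, -13),  |v_rel|² = 250;  v_rel·d = (9)·(-18) + (-13)·(6) = -240
250·t² + 480·t + 191 = 0  ⇒  m = (-240)² − 250·191 = 9850
m = 9850 > 0,  v_rel·d = -240 < 0  ⇒  outside

inside=no margin=9850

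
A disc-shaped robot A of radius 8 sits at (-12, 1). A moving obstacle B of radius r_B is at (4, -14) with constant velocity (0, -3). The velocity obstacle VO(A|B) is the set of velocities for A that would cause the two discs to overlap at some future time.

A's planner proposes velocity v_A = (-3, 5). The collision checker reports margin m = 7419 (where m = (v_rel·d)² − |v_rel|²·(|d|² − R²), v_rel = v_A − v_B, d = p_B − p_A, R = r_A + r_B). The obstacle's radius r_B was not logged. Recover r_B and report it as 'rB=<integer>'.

m = 7419
d = (16, -15);  v_rel = (-3, 8),  |v_rel|² = 73
v_rel×d = (-3)·(-15) − (8)·(16) = -83
since m = R²·73 − (-83)²:  R² = (6889 + 7419) / 73 = 196
R = √196 = 14  ⇒  r_B = 14 − 8 = 6

rB=6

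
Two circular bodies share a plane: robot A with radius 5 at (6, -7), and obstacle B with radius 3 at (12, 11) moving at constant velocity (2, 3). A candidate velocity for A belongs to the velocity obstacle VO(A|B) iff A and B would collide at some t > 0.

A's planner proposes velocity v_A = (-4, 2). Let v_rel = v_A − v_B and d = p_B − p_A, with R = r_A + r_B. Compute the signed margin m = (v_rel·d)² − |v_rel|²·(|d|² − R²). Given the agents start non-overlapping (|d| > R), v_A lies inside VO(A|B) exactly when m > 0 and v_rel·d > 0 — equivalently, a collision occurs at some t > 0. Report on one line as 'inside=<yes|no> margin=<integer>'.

d = (6, 18),  |d|² = 360;  R = 5+3 = 8,  c = 360−8² = 296
v_rel = (-6, -1),  |v_rel|² = 37;  v_rel·d = (-6)·(6) + (-1)·(18) = -54
37·t² + 108·t + 296 = 0  ⇒  m = (-54)² − 37·296 = -8036
m = -8036 < 0,  v_rel·d = -54 < 0  ⇒  outside

inside=no margin=-8036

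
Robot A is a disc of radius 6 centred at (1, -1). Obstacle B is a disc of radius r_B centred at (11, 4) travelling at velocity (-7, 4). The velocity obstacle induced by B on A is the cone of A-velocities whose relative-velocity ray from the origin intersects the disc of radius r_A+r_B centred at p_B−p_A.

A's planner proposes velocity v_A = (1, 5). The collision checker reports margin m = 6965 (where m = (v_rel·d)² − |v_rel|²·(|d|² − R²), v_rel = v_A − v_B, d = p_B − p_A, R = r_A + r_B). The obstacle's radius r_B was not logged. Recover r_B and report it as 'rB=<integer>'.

m = 6965
d = (10, 5);  v_rel = (8, 1),  |v_rel|² = 65
v_rel×d = (8)·(5) − (1)·(10) = 30
since m = R²·65 − 30²:  R² = (900 + 6965) / 65 = 121
R = √121 = 11  ⇒  r_B = 11 − 6 = 5

rB=5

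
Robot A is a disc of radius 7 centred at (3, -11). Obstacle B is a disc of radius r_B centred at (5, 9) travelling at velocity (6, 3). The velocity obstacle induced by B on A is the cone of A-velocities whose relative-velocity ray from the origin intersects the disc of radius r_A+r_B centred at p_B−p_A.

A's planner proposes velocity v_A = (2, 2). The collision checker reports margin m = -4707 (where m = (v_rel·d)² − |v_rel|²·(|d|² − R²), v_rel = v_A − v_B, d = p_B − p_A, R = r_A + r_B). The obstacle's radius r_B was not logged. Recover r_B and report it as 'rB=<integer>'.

m = -4707
d = (2, 20);  v_rel = (-4, -1),  |v_rel|² = 17
v_rel×d = (-4)·(20) − (-1)·(2) = -78
since m = R²·17 − (-78)²:  R² = (6084 + -4707) / 17 = 81
R = √81 = 9  ⇒  r_B = 9 − 7 = 2

rB=2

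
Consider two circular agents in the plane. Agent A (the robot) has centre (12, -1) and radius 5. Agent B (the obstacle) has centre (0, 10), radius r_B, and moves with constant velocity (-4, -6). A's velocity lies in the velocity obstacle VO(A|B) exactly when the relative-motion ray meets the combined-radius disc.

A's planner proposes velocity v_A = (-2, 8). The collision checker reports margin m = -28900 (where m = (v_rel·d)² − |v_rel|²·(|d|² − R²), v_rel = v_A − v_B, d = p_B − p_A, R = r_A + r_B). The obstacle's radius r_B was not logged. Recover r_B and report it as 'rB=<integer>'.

m = -28900
d = (-12, 11);  v_rel = (2, 14),  |v_rel|² = 200
v_rel×d = (2)·(11) − (14)·(-12) = 190
since m = R²·200 − 190²:  R² = (36100 + -28900) / 200 = 36
R = √36 = 6  ⇒  r_B = 6 − 5 = 1

rB=1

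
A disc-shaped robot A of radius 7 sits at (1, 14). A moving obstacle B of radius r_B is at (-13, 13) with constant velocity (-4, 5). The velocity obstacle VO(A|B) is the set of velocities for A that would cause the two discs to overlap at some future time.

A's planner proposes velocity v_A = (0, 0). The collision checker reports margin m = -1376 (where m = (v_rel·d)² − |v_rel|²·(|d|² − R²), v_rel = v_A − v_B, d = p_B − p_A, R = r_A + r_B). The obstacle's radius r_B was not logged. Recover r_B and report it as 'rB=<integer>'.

m = -1376
d = (-14, -1);  v_rel = (4, -5),  |v_rel|² = 41
v_rel×d = (4)·(-1) − (-5)·(-14) = -74
since m = R²·41 − (-74)²:  R² = (5476 + -1376) / 41 = 100
R = √100 = 10  ⇒  r_B = 10 − 7 = 3

rB=3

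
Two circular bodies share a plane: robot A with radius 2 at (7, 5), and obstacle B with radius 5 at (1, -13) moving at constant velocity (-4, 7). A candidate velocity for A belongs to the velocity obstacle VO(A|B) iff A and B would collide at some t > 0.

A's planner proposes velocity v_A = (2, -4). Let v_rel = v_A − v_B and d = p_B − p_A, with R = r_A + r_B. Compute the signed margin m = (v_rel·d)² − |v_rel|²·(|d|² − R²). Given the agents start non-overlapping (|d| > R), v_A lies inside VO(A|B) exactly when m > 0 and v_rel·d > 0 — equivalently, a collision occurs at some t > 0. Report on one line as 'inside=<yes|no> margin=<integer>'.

d = (-6, -18),  |d|² = 360;  R = 2+5 = 7,  c = 360−7² = 311
v_rel = (6, -11),  |v_rel|² = 157;  v_rel·d = (6)·(-6) + (-11)·(-18) = 162
157·t² − 324·t + 311 = 0  ⇒  m = 162² − 157·311 = -22583
m = -22583 < 0,  v_rel·d = 162 > 0  ⇒  outside

inside=no margin=-22583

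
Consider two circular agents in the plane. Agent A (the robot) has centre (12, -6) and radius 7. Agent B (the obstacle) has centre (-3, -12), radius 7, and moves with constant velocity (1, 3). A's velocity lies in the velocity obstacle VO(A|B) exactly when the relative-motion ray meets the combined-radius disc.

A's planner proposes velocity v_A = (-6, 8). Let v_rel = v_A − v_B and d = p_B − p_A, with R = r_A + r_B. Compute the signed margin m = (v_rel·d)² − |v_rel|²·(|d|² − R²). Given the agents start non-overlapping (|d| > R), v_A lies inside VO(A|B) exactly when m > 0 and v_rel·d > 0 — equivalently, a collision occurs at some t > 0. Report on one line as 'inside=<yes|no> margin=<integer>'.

d = (-15, -6),  |d|² = 261;  R = 7+7 = 14,  c = 261−14² = 65
v_rel = (-7, 5),  |v_rel|² = 74;  v_rel·d = (-7)·(-15) + (5)·(-6) = 75
74·t² − 150·t + 65 = 0  ⇒  m = 75² − 74·65 = 815
m = 815 > 0,  v_rel·d = 75 > 0  ⇒  inside

inside=yes margin=815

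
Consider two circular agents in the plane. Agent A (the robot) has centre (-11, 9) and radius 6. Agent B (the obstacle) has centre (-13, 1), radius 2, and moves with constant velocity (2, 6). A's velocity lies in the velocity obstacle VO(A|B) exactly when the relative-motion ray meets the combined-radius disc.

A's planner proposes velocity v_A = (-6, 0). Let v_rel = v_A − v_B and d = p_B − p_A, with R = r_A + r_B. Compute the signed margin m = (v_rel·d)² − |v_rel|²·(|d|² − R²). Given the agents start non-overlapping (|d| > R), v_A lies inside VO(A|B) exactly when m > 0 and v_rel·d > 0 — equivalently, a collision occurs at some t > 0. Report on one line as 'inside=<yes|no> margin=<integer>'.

d = (-2, -8),  |d|² = 68;  R = 6+2 = 8,  c = 68−8² = 4
v_rel = (-8, -6),  |v_rel|² = 100;  v_rel·d = (-8)·(-2) + (-6)·(-8) = 64
100·t² − 128·t + 4 = 0  ⇒  m = 64² − 100·4 = 3696
m = 3696 > 0,  v_rel·d = 64 > 0  ⇒  inside

inside=yes margin=3696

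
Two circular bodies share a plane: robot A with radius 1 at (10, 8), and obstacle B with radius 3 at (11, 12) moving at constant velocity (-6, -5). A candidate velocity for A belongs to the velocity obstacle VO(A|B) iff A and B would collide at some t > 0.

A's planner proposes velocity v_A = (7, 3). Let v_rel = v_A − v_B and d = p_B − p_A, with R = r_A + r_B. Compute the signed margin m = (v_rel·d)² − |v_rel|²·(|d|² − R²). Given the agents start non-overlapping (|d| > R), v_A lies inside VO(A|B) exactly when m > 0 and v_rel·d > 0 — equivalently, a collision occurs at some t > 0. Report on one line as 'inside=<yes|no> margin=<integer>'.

d = (1, 4),  |d|² = 17;  R = 1+3 = 4,  c = 17−4² = 1
v_rel = (13, 8),  |v_rel|² = 233;  v_rel·d = (13)·(1) + (8)·(4) = 45
233·t² − 90·t + 1 = 0  ⇒  m = 45² − 233·1 = 1792
m = 1792 > 0,  v_rel·d = 45 > 0  ⇒  inside

inside=yes margin=1792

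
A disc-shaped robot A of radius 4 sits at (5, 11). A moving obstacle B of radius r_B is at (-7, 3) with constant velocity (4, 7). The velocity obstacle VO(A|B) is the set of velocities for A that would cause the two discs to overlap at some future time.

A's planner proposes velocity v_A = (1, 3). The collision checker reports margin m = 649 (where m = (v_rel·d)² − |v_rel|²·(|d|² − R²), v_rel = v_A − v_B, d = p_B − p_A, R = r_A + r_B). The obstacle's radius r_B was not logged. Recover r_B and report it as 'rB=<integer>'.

m = 649
d = (-12, -8);  v_rel = (-3, -4),  |v_rel|² = 25
v_rel×d = (-3)·(-8) − (-4)·(-12) = -24
since m = R²·25 − (-24)²:  R² = (576 + 649) / 25 = 49
R = √49 = 7  ⇒  r_B = 7 − 4 = 3

rB=3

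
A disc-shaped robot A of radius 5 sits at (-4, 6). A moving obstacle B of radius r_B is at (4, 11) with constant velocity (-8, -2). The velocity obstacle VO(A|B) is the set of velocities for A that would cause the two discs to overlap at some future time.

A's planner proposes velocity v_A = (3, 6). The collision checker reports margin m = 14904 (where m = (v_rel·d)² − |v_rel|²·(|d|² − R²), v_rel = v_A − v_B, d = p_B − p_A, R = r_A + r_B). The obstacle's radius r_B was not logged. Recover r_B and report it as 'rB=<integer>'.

m = 14904
d = (8, 5);  v_rel = (11, 8),  |v_rel|² = 185
v_rel×d = (11)·(5) − (8)·(8) = -9
since m = R²·185 − (-9)²:  R² = (81 + 14904) / 185 = 81
R = √81 = 9  ⇒  r_B = 9 − 5 = 4

rB=4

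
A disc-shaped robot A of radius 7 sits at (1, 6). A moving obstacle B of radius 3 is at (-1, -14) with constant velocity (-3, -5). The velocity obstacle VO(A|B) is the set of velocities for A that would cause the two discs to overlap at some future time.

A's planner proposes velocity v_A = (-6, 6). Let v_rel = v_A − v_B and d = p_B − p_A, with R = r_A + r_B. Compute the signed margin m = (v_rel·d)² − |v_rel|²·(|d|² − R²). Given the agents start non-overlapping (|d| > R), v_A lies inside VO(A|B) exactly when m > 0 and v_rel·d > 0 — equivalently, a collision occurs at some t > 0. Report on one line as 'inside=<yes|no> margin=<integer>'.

d = (-2, -20),  |d|² = 404;  R = 7+3 = 10,  c = 404−10² = 304
v_rel = (-3, 11),  |v_rel|² = 130;  v_rel·d = (-3)·(-2) + (11)·(-20) = -214
130·t² + 428·t + 304 = 0  ⇒  m = (-214)² − 130·304 = 6276
m = 6276 > 0,  v_rel·d = -214 < 0  ⇒  outside

inside=no margin=6276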